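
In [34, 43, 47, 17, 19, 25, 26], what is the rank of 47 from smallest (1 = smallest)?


Sort ascending: [17, 19, 25, 26, 34, 43, 47]
Find 47 in the sorted list.
47 is at position 7 (1-indexed).
Final answer: 7


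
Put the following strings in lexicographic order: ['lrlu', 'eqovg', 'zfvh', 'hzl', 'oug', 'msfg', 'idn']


Compare strings character by character (the first differing letter decides):
  'eqovg' < 'hzl' since 'e' < 'h' at position 1
  'hzl' < 'idn' since 'h' < 'i' at position 1
  'idn' < 'lrlu' since 'i' < 'l' at position 1
  'lrlu' < 'msfg' since 'l' < 'm' at position 1
  'msfg' < 'oug' since 'm' < 'o' at position 1
  'oug' < 'zfvh' since 'o' < 'z' at position 1
Chaining these comparisons gives the alphabetical order.
Final answer: ['eqovg', 'hzl', 'idn', 'lrlu', 'msfg', 'oug', 'zfvh']


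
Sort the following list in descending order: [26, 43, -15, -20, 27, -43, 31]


Original list: [26, 43, -15, -20, 27, -43, 31]
Repeatedly take the largest remaining element:
  Remaining [26, 43, -15, -20, 27, -43, 31] -> largest is 43
  Remaining [26, -15, -20, 27, -43, 31] -> largest is 31
  Remaining [26, -15, -20, 27, -43] -> largest is 27
  Remaining [26, -15, -20, -43] -> largest is 26
  Remaining [-15, -20, -43] -> largest is -15
  Remaining [-20, -43] -> largest is -20
  Remaining [-43] -> largest is -43
Collecting the picks in order gives the descending list.
Final answer: [43, 31, 27, 26, -15, -20, -43]


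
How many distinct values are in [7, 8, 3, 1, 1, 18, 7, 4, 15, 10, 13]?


List all unique values:
Distinct values: [1, 3, 4, 7, 8, 10, 13, 15, 18]
Count = 9
Final answer: 9


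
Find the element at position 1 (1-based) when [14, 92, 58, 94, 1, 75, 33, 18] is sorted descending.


Sort descending: [94, 92, 75, 58, 33, 18, 14, 1]
The 1st element (1-indexed) is at index 0.
Value = 94
Final answer: 94


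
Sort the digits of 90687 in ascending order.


The number 90687 has digits: 9, 0, 6, 8, 7
Sorted: 0, 6, 7, 8, 9
Joining the sorted digits gives the result.
Final answer: 06789


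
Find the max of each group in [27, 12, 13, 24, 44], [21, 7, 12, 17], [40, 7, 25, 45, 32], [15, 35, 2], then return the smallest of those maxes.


Find max of each group:
  Group 1: [27, 12, 13, 24, 44] -> max = 44
  Group 2: [21, 7, 12, 17] -> max = 21
  Group 3: [40, 7, 25, 45, 32] -> max = 45
  Group 4: [15, 35, 2] -> max = 35
Maxes: [44, 21, 45, 35]
Minimum of maxes = 21
Final answer: 21


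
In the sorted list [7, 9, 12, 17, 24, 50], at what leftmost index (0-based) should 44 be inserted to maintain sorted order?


List is sorted: [7, 9, 12, 17, 24, 50]
We need the leftmost position where 44 can be inserted, i.e. the first index whose element is >= 44 (or the end of the list if none is).
Binary search with low=0, high=6 (0-based indices):
  low=0, high=6, mid=3: a[3]=17 < 44, so low = 4
  low=4, high=6, mid=5: a[5]=50 >= 44, so high = 5
  low=4, high=5, mid=4: a[4]=24 < 44, so low = 5
Now low = high = 5, so the insertion index is 5.
Final answer: 5


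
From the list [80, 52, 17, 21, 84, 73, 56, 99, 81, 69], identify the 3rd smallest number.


Sort ascending: [17, 21, 52, 56, 69, 73, 80, 81, 84, 99]
The 3rd element (1-indexed) is at index 2.
Value = 52
Final answer: 52


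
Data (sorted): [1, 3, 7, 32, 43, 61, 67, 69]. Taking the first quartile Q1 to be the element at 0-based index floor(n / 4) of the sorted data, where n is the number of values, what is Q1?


The list has n = 8 elements.
Q1 index = floor(8 / 4) = floor(2) = 2
Counting from index 0 in the sorted data, the element at index 2 is 7.
Final answer: 7


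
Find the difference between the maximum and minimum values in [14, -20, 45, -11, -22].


Maximum value: 45
Minimum value: -22
Range = 45 - (-22) = 67
Final answer: 67


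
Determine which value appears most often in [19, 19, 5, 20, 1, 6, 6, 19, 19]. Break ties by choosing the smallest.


Count the frequency of each value:
  1 appears 1 time(s)
  5 appears 1 time(s)
  6 appears 2 time(s)
  19 appears 4 time(s)
  20 appears 1 time(s)
Maximum frequency is 4.
Only 19 reaches that frequency, so it is the mode.
Final answer: 19


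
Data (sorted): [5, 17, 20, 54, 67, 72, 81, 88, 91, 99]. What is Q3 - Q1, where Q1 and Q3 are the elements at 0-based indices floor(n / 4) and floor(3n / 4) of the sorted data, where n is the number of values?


The data has n = 10 elements.
Q1 index = floor(10 / 4) = floor(2.5) = 2; Q3 index = floor(3 * 10 / 4) = floor(7.5) = 7
Q1 = element at index 2 = 20
Q3 = element at index 7 = 88
IQR = 88 - 20 = 68
Final answer: 68


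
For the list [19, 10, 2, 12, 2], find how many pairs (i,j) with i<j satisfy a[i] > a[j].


For each element, count the later elements that are smaller than it:
  19 (index 0): smaller elements after it = [10, 2, 12, 2] -> 4
  10 (index 1): smaller elements after it = [2, 2] -> 2
  2 (index 2): smaller elements after it = [] -> 0
  12 (index 3): smaller elements after it = [2] -> 1
Total inversions = 4 + 2 + 0 + 1 = 7
Final answer: 7


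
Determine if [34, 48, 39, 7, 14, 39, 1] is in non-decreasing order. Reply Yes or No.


Check consecutive pairs:
  34 <= 48? True
  48 <= 39? False
  39 <= 7? False
  7 <= 14? True
  14 <= 39? True
  39 <= 1? False
3 consecutive pair(s) are out of order, so the list is not sorted.
Final answer: No


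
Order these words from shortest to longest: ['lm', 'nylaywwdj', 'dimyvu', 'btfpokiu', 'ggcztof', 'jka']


Compute lengths:
  'lm' has length 2
  'nylaywwdj' has length 9
  'dimyvu' has length 6
  'btfpokiu' has length 8
  'ggcztof' has length 7
  'jka' has length 3
Lengths in increasing order: 2 < 3 < 6 < 7 < 8 < 9
Listing the words in that order gives the answer.
Final answer: ['lm', 'jka', 'dimyvu', 'ggcztof', 'btfpokiu', 'nylaywwdj']


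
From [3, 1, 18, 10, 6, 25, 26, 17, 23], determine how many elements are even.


Check each element:
  3 is odd
  1 is odd
  18 is even
  10 is even
  6 is even
  25 is odd
  26 is even
  17 is odd
  23 is odd
Evens: [18, 10, 6, 26]
Count of evens = 4
Final answer: 4


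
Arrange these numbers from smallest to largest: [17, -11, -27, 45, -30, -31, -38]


Original list: [17, -11, -27, 45, -30, -31, -38]
Repeatedly take the smallest remaining element:
  Remaining [17, -11, -27, 45, -30, -31, -38] -> smallest is -38
  Remaining [17, -11, -27, 45, -30, -31] -> smallest is -31
  Remaining [17, -11, -27, 45, -30] -> smallest is -30
  Remaining [17, -11, -27, 45] -> smallest is -27
  Remaining [17, -11, 45] -> smallest is -11
  Remaining [17, 45] -> smallest is 17
  Remaining [45] -> smallest is 45
Collecting the picks in order gives the sorted list.
Final answer: [-38, -31, -30, -27, -11, 17, 45]


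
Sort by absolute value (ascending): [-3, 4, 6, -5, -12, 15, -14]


Compute absolute values:
  |-3| = 3
  |4| = 4
  |6| = 6
  |-5| = 5
  |-12| = 12
  |15| = 15
  |-14| = 14
Absolute values in increasing order: 3 < 4 < 5 < 6 < 12 < 14 < 15
Listing the original numbers in that order gives the answer.
Final answer: [-3, 4, -5, 6, -12, -14, 15]


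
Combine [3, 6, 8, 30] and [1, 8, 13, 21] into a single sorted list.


List A: [3, 6, 8, 30]
List B: [1, 8, 13, 21]
Repeatedly compare the front elements and take the smaller:
  3 vs 1 -> take 1
  3 vs 8 -> take 3
  6 vs 8 -> take 6
  8 vs 8 -> take 8
  30 vs 8 -> take 8
  30 vs 13 -> take 13
  30 vs 21 -> take 21
  B is exhausted; append the rest of A: [30]
Final answer: [1, 3, 6, 8, 8, 13, 21, 30]


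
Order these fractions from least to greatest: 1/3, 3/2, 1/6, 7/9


Convert to decimal for comparison:
  1/3 = 0.3333
  3/2 = 1.5
  1/6 = 0.1667
  7/9 = 0.7778
Decimals in increasing order: 0.1667 < 0.3333 < 0.7778 < 1.5
Writing each back as its fraction gives the sorted order.
Final answer: 1/6, 1/3, 7/9, 3/2


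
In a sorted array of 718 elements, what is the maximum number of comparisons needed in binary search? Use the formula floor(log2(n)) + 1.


Binary search halves the search space each step.
Maximum comparisons = floor(log2(718)) + 1
log2(718) = 9.4878
floor(log2(718)) = 9, so 9 + 1 = 10
Final answer: 10


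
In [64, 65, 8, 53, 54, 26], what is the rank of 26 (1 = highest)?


Sort descending: [65, 64, 54, 53, 26, 8]
Find 26 in the sorted list.
26 is at position 5.
Final answer: 5


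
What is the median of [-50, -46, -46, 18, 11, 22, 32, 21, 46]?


First, sort the list: [-50, -46, -46, 11, 18, 21, 22, 32, 46]
The list has 9 elements (odd count).
The middle index is 4 (0-based), and the element there is 18.
Final answer: 18


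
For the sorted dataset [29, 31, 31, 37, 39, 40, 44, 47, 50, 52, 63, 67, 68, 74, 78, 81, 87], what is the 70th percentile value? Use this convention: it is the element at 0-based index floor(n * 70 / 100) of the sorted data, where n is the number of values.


The dataset has n = 17 elements.
Index = floor(17 * 70 / 100) = floor(1190 / 100) = floor(11.9) = 11
Counting from index 0 in the sorted data, the element at index 11 is 67.
Final answer: 67


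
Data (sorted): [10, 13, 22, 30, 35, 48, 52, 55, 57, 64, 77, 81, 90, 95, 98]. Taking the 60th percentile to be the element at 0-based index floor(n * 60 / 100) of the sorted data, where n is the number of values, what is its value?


The dataset has n = 15 elements.
Index = floor(15 * 60 / 100) = floor(900 / 100) = floor(9) = 9
Counting from index 0 in the sorted data, the element at index 9 is 64.
Final answer: 64


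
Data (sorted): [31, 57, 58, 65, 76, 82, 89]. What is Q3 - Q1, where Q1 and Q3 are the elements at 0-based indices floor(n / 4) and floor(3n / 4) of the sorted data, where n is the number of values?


The data has n = 7 elements.
Q1 index = floor(7 / 4) = floor(1.75) = 1; Q3 index = floor(3 * 7 / 4) = floor(5.25) = 5
Q1 = element at index 1 = 57
Q3 = element at index 5 = 82
IQR = 82 - 57 = 25
Final answer: 25


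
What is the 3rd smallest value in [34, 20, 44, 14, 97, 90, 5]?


Sort ascending: [5, 14, 20, 34, 44, 90, 97]
The 3rd element (1-indexed) is at index 2.
Value = 20
Final answer: 20


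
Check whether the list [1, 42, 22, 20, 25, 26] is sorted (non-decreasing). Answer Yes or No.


Check consecutive pairs:
  1 <= 42? True
  42 <= 22? False
  22 <= 20? False
  20 <= 25? True
  25 <= 26? True
2 consecutive pair(s) are out of order, so the list is not sorted.
Final answer: No


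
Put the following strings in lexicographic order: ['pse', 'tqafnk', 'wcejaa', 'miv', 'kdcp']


Compare strings character by character (the first differing letter decides):
  'kdcp' < 'miv' since 'k' < 'm' at position 1
  'miv' < 'pse' since 'm' < 'p' at position 1
  'pse' < 'tqafnk' since 'p' < 't' at position 1
  'tqafnk' < 'wcejaa' since 't' < 'w' at position 1
Chaining these comparisons gives the alphabetical order.
Final answer: ['kdcp', 'miv', 'pse', 'tqafnk', 'wcejaa']


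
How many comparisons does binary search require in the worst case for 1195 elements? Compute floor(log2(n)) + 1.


Binary search halves the search space each step.
Maximum comparisons = floor(log2(1195)) + 1
log2(1195) = 10.2228
floor(log2(1195)) = 10, so 10 + 1 = 11
Final answer: 11


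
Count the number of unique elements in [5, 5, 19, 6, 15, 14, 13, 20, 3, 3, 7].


List all unique values:
Distinct values: [3, 5, 6, 7, 13, 14, 15, 19, 20]
Count = 9
Final answer: 9


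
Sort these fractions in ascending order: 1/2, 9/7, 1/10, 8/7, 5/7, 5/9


Convert to decimal for comparison:
  1/2 = 0.5
  9/7 = 1.2857
  1/10 = 0.1
  8/7 = 1.1429
  5/7 = 0.7143
  5/9 = 0.5556
Decimals in increasing order: 0.1 < 0.5 < 0.5556 < 0.7143 < 1.1429 < 1.2857
Writing each back as its fraction gives the sorted order.
Final answer: 1/10, 1/2, 5/9, 5/7, 8/7, 9/7


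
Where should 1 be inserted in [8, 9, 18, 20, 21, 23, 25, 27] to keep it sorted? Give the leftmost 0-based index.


List is sorted: [8, 9, 18, 20, 21, 23, 25, 27]
We need the leftmost position where 1 can be inserted, i.e. the first index whose element is >= 1 (or the end of the list if none is).
Binary search with low=0, high=8 (0-based indices):
  low=0, high=8, mid=4: a[4]=21 >= 1, so high = 4
  low=0, high=4, mid=2: a[2]=18 >= 1, so high = 2
  low=0, high=2, mid=1: a[1]=9 >= 1, so high = 1
  low=0, high=1, mid=0: a[0]=8 >= 1, so high = 0
Now low = high = 0, so the insertion index is 0.
Final answer: 0


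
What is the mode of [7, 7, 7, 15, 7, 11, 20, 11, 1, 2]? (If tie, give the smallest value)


Count the frequency of each value:
  1 appears 1 time(s)
  2 appears 1 time(s)
  7 appears 4 time(s)
  11 appears 2 time(s)
  15 appears 1 time(s)
  20 appears 1 time(s)
Maximum frequency is 4.
Only 7 reaches that frequency, so it is the mode.
Final answer: 7


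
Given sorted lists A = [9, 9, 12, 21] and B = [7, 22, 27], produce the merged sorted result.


List A: [9, 9, 12, 21]
List B: [7, 22, 27]
Repeatedly compare the front elements and take the smaller:
  9 vs 7 -> take 7
  9 vs 22 -> take 9
  9 vs 22 -> take 9
  12 vs 22 -> take 12
  21 vs 22 -> take 21
  A is exhausted; append the rest of B: [22, 27]
Final answer: [7, 9, 9, 12, 21, 22, 27]


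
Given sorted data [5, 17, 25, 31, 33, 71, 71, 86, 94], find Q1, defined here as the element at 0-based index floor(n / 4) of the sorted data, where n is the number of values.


The list has n = 9 elements.
Q1 index = floor(9 / 4) = floor(2.25) = 2
Counting from index 0 in the sorted data, the element at index 2 is 25.
Final answer: 25


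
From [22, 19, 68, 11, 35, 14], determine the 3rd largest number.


Sort descending: [68, 35, 22, 19, 14, 11]
The 3rd element (1-indexed) is at index 2.
Value = 22
Final answer: 22


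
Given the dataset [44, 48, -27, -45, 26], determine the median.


First, sort the list: [-45, -27, 26, 44, 48]
The list has 5 elements (odd count).
The middle index is 2 (0-based), and the element there is 26.
Final answer: 26


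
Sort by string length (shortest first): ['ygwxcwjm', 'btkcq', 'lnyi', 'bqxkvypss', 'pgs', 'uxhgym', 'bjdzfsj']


Compute lengths:
  'ygwxcwjm' has length 8
  'btkcq' has length 5
  'lnyi' has length 4
  'bqxkvypss' has length 9
  'pgs' has length 3
  'uxhgym' has length 6
  'bjdzfsj' has length 7
Lengths in increasing order: 3 < 4 < 5 < 6 < 7 < 8 < 9
Listing the words in that order gives the answer.
Final answer: ['pgs', 'lnyi', 'btkcq', 'uxhgym', 'bjdzfsj', 'ygwxcwjm', 'bqxkvypss']


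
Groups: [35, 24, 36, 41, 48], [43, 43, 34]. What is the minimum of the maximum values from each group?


Find max of each group:
  Group 1: [35, 24, 36, 41, 48] -> max = 48
  Group 2: [43, 43, 34] -> max = 43
Maxes: [48, 43]
Minimum of maxes = 43
Final answer: 43


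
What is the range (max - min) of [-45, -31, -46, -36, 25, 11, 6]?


Maximum value: 25
Minimum value: -46
Range = 25 - (-46) = 71
Final answer: 71


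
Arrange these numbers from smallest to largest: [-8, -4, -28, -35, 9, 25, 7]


Original list: [-8, -4, -28, -35, 9, 25, 7]
Repeatedly take the smallest remaining element:
  Remaining [-8, -4, -28, -35, 9, 25, 7] -> smallest is -35
  Remaining [-8, -4, -28, 9, 25, 7] -> smallest is -28
  Remaining [-8, -4, 9, 25, 7] -> smallest is -8
  Remaining [-4, 9, 25, 7] -> smallest is -4
  Remaining [9, 25, 7] -> smallest is 7
  Remaining [9, 25] -> smallest is 9
  Remaining [25] -> smallest is 25
Collecting the picks in order gives the sorted list.
Final answer: [-35, -28, -8, -4, 7, 9, 25]


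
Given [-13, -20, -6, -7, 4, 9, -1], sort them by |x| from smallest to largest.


Compute absolute values:
  |-13| = 13
  |-20| = 20
  |-6| = 6
  |-7| = 7
  |4| = 4
  |9| = 9
  |-1| = 1
Absolute values in increasing order: 1 < 4 < 6 < 7 < 9 < 13 < 20
Listing the original numbers in that order gives the answer.
Final answer: [-1, 4, -6, -7, 9, -13, -20]


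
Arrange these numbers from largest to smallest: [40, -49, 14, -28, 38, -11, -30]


Original list: [40, -49, 14, -28, 38, -11, -30]
Repeatedly take the largest remaining element:
  Remaining [40, -49, 14, -28, 38, -11, -30] -> largest is 40
  Remaining [-49, 14, -28, 38, -11, -30] -> largest is 38
  Remaining [-49, 14, -28, -11, -30] -> largest is 14
  Remaining [-49, -28, -11, -30] -> largest is -11
  Remaining [-49, -28, -30] -> largest is -28
  Remaining [-49, -30] -> largest is -30
  Remaining [-49] -> largest is -49
Collecting the picks in order gives the descending list.
Final answer: [40, 38, 14, -11, -28, -30, -49]


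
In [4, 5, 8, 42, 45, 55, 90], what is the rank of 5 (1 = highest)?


Sort descending: [90, 55, 45, 42, 8, 5, 4]
Find 5 in the sorted list.
5 is at position 6.
Final answer: 6


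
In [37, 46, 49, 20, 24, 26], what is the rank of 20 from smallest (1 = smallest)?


Sort ascending: [20, 24, 26, 37, 46, 49]
Find 20 in the sorted list.
20 is at position 1 (1-indexed).
Final answer: 1


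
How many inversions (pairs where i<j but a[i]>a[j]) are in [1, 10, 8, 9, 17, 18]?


For each element, count the later elements that are smaller than it:
  1 (index 0): smaller elements after it = [] -> 0
  10 (index 1): smaller elements after it = [8, 9] -> 2
  8 (index 2): smaller elements after it = [] -> 0
  9 (index 3): smaller elements after it = [] -> 0
  17 (index 4): smaller elements after it = [] -> 0
Total inversions = 0 + 2 + 0 + 0 + 0 = 2
Final answer: 2


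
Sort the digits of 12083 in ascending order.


The number 12083 has digits: 1, 2, 0, 8, 3
Sorted: 0, 1, 2, 3, 8
Joining the sorted digits gives the result.
Final answer: 01238


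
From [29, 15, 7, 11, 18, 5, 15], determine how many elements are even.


Check each element:
  29 is odd
  15 is odd
  7 is odd
  11 is odd
  18 is even
  5 is odd
  15 is odd
Evens: [18]
Count of evens = 1
Final answer: 1


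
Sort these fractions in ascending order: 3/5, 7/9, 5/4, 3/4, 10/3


Convert to decimal for comparison:
  3/5 = 0.6
  7/9 = 0.7778
  5/4 = 1.25
  3/4 = 0.75
  10/3 = 3.3333
Decimals in increasing order: 0.6 < 0.75 < 0.7778 < 1.25 < 3.3333
Writing each back as its fraction gives the sorted order.
Final answer: 3/5, 3/4, 7/9, 5/4, 10/3


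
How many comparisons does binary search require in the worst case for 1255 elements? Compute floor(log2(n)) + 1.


Binary search halves the search space each step.
Maximum comparisons = floor(log2(1255)) + 1
log2(1255) = 10.2935
floor(log2(1255)) = 10, so 10 + 1 = 11
Final answer: 11


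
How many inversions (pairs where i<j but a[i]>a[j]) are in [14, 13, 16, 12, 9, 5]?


For each element, count the later elements that are smaller than it:
  14 (index 0): smaller elements after it = [13, 12, 9, 5] -> 4
  13 (index 1): smaller elements after it = [12, 9, 5] -> 3
  16 (index 2): smaller elements after it = [12, 9, 5] -> 3
  12 (index 3): smaller elements after it = [9, 5] -> 2
  9 (index 4): smaller elements after it = [5] -> 1
Total inversions = 4 + 3 + 3 + 2 + 1 = 13
Final answer: 13


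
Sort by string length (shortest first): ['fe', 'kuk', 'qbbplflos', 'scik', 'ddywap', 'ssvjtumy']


Compute lengths:
  'fe' has length 2
  'kuk' has length 3
  'qbbplflos' has length 9
  'scik' has length 4
  'ddywap' has length 6
  'ssvjtumy' has length 8
Lengths in increasing order: 2 < 3 < 4 < 6 < 8 < 9
Listing the words in that order gives the answer.
Final answer: ['fe', 'kuk', 'scik', 'ddywap', 'ssvjtumy', 'qbbplflos']


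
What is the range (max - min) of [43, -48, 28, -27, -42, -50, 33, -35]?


Maximum value: 43
Minimum value: -50
Range = 43 - (-50) = 93
Final answer: 93


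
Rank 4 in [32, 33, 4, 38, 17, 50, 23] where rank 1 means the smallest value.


Sort ascending: [4, 17, 23, 32, 33, 38, 50]
Find 4 in the sorted list.
4 is at position 1 (1-indexed).
Final answer: 1


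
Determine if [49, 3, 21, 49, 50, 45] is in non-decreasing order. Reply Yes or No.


Check consecutive pairs:
  49 <= 3? False
  3 <= 21? True
  21 <= 49? True
  49 <= 50? True
  50 <= 45? False
2 consecutive pair(s) are out of order, so the list is not sorted.
Final answer: No


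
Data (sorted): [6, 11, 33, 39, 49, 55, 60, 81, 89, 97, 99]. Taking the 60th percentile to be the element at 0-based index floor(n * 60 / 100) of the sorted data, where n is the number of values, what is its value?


The dataset has n = 11 elements.
Index = floor(11 * 60 / 100) = floor(660 / 100) = floor(6.6) = 6
Counting from index 0 in the sorted data, the element at index 6 is 60.
Final answer: 60


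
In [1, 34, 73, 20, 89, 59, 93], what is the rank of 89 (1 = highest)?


Sort descending: [93, 89, 73, 59, 34, 20, 1]
Find 89 in the sorted list.
89 is at position 2.
Final answer: 2


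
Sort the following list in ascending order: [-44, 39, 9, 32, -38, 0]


Original list: [-44, 39, 9, 32, -38, 0]
Repeatedly take the smallest remaining element:
  Remaining [-44, 39, 9, 32, -38, 0] -> smallest is -44
  Remaining [39, 9, 32, -38, 0] -> smallest is -38
  Remaining [39, 9, 32, 0] -> smallest is 0
  Remaining [39, 9, 32] -> smallest is 9
  Remaining [39, 32] -> smallest is 32
  Remaining [39] -> smallest is 39
Collecting the picks in order gives the sorted list.
Final answer: [-44, -38, 0, 9, 32, 39]


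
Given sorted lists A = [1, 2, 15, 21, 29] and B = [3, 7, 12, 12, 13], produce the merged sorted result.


List A: [1, 2, 15, 21, 29]
List B: [3, 7, 12, 12, 13]
Repeatedly compare the front elements and take the smaller:
  1 vs 3 -> take 1
  2 vs 3 -> take 2
  15 vs 3 -> take 3
  15 vs 7 -> take 7
  15 vs 12 -> take 12
  15 vs 12 -> take 12
  15 vs 13 -> take 13
  B is exhausted; append the rest of A: [15, 21, 29]
Final answer: [1, 2, 3, 7, 12, 12, 13, 15, 21, 29]


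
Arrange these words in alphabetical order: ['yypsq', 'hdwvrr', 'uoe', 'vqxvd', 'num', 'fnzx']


Compare strings character by character (the first differing letter decides):
  'fnzx' < 'hdwvrr' since 'f' < 'h' at position 1
  'hdwvrr' < 'num' since 'h' < 'n' at position 1
  'num' < 'uoe' since 'n' < 'u' at position 1
  'uoe' < 'vqxvd' since 'u' < 'v' at position 1
  'vqxvd' < 'yypsq' since 'v' < 'y' at position 1
Chaining these comparisons gives the alphabetical order.
Final answer: ['fnzx', 'hdwvrr', 'num', 'uoe', 'vqxvd', 'yypsq']


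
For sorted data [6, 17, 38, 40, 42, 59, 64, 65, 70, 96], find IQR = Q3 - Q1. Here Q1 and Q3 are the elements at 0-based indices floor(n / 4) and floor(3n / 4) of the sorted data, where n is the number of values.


The data has n = 10 elements.
Q1 index = floor(10 / 4) = floor(2.5) = 2; Q3 index = floor(3 * 10 / 4) = floor(7.5) = 7
Q1 = element at index 2 = 38
Q3 = element at index 7 = 65
IQR = 65 - 38 = 27
Final answer: 27


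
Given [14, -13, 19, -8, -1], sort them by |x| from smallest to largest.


Compute absolute values:
  |14| = 14
  |-13| = 13
  |19| = 19
  |-8| = 8
  |-1| = 1
Absolute values in increasing order: 1 < 8 < 13 < 14 < 19
Listing the original numbers in that order gives the answer.
Final answer: [-1, -8, -13, 14, 19]


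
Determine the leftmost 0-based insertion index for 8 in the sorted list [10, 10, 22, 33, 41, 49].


List is sorted: [10, 10, 22, 33, 41, 49]
We need the leftmost position where 8 can be inserted, i.e. the first index whose element is >= 8 (or the end of the list if none is).
Binary search with low=0, high=6 (0-based indices):
  low=0, high=6, mid=3: a[3]=33 >= 8, so high = 3
  low=0, high=3, mid=1: a[1]=10 >= 8, so high = 1
  low=0, high=1, mid=0: a[0]=10 >= 8, so high = 0
Now low = high = 0, so the insertion index is 0.
Final answer: 0


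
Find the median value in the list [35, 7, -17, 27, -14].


First, sort the list: [-17, -14, 7, 27, 35]
The list has 5 elements (odd count).
The middle index is 2 (0-based), and the element there is 7.
Final answer: 7


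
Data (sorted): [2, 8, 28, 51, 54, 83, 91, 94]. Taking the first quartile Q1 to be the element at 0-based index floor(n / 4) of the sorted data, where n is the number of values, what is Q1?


The list has n = 8 elements.
Q1 index = floor(8 / 4) = floor(2) = 2
Counting from index 0 in the sorted data, the element at index 2 is 28.
Final answer: 28


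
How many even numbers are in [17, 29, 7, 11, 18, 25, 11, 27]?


Check each element:
  17 is odd
  29 is odd
  7 is odd
  11 is odd
  18 is even
  25 is odd
  11 is odd
  27 is odd
Evens: [18]
Count of evens = 1
Final answer: 1


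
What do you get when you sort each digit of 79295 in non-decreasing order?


The number 79295 has digits: 7, 9, 2, 9, 5
Sorted: 2, 5, 7, 9, 9
Joining the sorted digits gives the result.
Final answer: 25799


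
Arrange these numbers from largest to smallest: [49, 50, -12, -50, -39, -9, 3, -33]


Original list: [49, 50, -12, -50, -39, -9, 3, -33]
Repeatedly take the largest remaining element:
  Remaining [49, 50, -12, -50, -39, -9, 3, -33] -> largest is 50
  Remaining [49, -12, -50, -39, -9, 3, -33] -> largest is 49
  Remaining [-12, -50, -39, -9, 3, -33] -> largest is 3
  Remaining [-12, -50, -39, -9, -33] -> largest is -9
  Remaining [-12, -50, -39, -33] -> largest is -12
  Remaining [-50, -39, -33] -> largest is -33
  Remaining [-50, -39] -> largest is -39
  Remaining [-50] -> largest is -50
Collecting the picks in order gives the descending list.
Final answer: [50, 49, 3, -9, -12, -33, -39, -50]


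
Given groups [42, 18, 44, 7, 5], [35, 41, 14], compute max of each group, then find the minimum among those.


Find max of each group:
  Group 1: [42, 18, 44, 7, 5] -> max = 44
  Group 2: [35, 41, 14] -> max = 41
Maxes: [44, 41]
Minimum of maxes = 41
Final answer: 41


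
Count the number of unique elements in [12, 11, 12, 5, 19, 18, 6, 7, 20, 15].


List all unique values:
Distinct values: [5, 6, 7, 11, 12, 15, 18, 19, 20]
Count = 9
Final answer: 9


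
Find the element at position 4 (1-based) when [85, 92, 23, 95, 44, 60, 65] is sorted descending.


Sort descending: [95, 92, 85, 65, 60, 44, 23]
The 4th element (1-indexed) is at index 3.
Value = 65
Final answer: 65


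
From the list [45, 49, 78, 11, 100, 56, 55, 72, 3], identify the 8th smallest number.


Sort ascending: [3, 11, 45, 49, 55, 56, 72, 78, 100]
The 8th element (1-indexed) is at index 7.
Value = 78
Final answer: 78


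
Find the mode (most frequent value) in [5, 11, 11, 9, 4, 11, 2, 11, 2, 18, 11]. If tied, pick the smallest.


Count the frequency of each value:
  2 appears 2 time(s)
  4 appears 1 time(s)
  5 appears 1 time(s)
  9 appears 1 time(s)
  11 appears 5 time(s)
  18 appears 1 time(s)
Maximum frequency is 5.
Only 11 reaches that frequency, so it is the mode.
Final answer: 11


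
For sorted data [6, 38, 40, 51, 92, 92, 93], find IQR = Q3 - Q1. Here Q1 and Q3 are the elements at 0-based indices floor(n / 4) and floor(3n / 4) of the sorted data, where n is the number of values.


The data has n = 7 elements.
Q1 index = floor(7 / 4) = floor(1.75) = 1; Q3 index = floor(3 * 7 / 4) = floor(5.25) = 5
Q1 = element at index 1 = 38
Q3 = element at index 5 = 92
IQR = 92 - 38 = 54
Final answer: 54


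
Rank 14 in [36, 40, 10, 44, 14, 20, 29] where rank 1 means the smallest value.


Sort ascending: [10, 14, 20, 29, 36, 40, 44]
Find 14 in the sorted list.
14 is at position 2 (1-indexed).
Final answer: 2


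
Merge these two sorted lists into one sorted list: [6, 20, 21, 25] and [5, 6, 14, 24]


List A: [6, 20, 21, 25]
List B: [5, 6, 14, 24]
Repeatedly compare the front elements and take the smaller:
  6 vs 5 -> take 5
  6 vs 6 -> take 6
  20 vs 6 -> take 6
  20 vs 14 -> take 14
  20 vs 24 -> take 20
  21 vs 24 -> take 21
  25 vs 24 -> take 24
  B is exhausted; append the rest of A: [25]
Final answer: [5, 6, 6, 14, 20, 21, 24, 25]


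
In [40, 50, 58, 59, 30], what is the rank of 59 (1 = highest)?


Sort descending: [59, 58, 50, 40, 30]
Find 59 in the sorted list.
59 is at position 1.
Final answer: 1


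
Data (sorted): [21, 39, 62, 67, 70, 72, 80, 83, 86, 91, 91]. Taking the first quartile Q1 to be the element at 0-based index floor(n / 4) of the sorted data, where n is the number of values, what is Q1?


The list has n = 11 elements.
Q1 index = floor(11 / 4) = floor(2.75) = 2
Counting from index 0 in the sorted data, the element at index 2 is 62.
Final answer: 62


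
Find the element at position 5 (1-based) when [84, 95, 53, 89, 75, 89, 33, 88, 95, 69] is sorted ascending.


Sort ascending: [33, 53, 69, 75, 84, 88, 89, 89, 95, 95]
The 5th element (1-indexed) is at index 4.
Value = 84
Final answer: 84


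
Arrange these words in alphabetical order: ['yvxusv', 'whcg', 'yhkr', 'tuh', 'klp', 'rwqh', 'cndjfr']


Compare strings character by character (the first differing letter decides):
  'cndjfr' < 'klp' since 'c' < 'k' at position 1
  'klp' < 'rwqh' since 'k' < 'r' at position 1
  'rwqh' < 'tuh' since 'r' < 't' at position 1
  'tuh' < 'whcg' since 't' < 'w' at position 1
  'whcg' < 'yhkr' since 'w' < 'y' at position 1
  'yhkr' < 'yvxusv' since 'h' < 'v' at position 2
Chaining these comparisons gives the alphabetical order.
Final answer: ['cndjfr', 'klp', 'rwqh', 'tuh', 'whcg', 'yhkr', 'yvxusv']


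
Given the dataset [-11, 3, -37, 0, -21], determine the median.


First, sort the list: [-37, -21, -11, 0, 3]
The list has 5 elements (odd count).
The middle index is 2 (0-based), and the element there is -11.
Final answer: -11


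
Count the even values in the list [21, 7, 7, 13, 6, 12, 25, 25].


Check each element:
  21 is odd
  7 is odd
  7 is odd
  13 is odd
  6 is even
  12 is even
  25 is odd
  25 is odd
Evens: [6, 12]
Count of evens = 2
Final answer: 2


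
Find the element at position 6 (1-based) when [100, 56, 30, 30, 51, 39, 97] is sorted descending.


Sort descending: [100, 97, 56, 51, 39, 30, 30]
The 6th element (1-indexed) is at index 5.
Value = 30
Final answer: 30


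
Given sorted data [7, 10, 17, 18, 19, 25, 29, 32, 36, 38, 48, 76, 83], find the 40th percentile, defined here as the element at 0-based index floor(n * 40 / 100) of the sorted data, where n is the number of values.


The dataset has n = 13 elements.
Index = floor(13 * 40 / 100) = floor(520 / 100) = floor(5.2) = 5
Counting from index 0 in the sorted data, the element at index 5 is 25.
Final answer: 25


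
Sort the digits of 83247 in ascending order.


The number 83247 has digits: 8, 3, 2, 4, 7
Sorted: 2, 3, 4, 7, 8
Joining the sorted digits gives the result.
Final answer: 23478


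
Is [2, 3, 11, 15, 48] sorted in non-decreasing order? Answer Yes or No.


Check consecutive pairs:
  2 <= 3? True
  3 <= 11? True
  11 <= 15? True
  15 <= 48? True
Every consecutive pair is in order, so the list is non-decreasing.
Final answer: Yes


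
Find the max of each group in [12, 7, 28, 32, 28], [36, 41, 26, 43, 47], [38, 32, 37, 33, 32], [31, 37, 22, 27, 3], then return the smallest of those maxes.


Find max of each group:
  Group 1: [12, 7, 28, 32, 28] -> max = 32
  Group 2: [36, 41, 26, 43, 47] -> max = 47
  Group 3: [38, 32, 37, 33, 32] -> max = 38
  Group 4: [31, 37, 22, 27, 3] -> max = 37
Maxes: [32, 47, 38, 37]
Minimum of maxes = 32
Final answer: 32


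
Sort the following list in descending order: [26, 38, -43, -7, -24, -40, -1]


Original list: [26, 38, -43, -7, -24, -40, -1]
Repeatedly take the largest remaining element:
  Remaining [26, 38, -43, -7, -24, -40, -1] -> largest is 38
  Remaining [26, -43, -7, -24, -40, -1] -> largest is 26
  Remaining [-43, -7, -24, -40, -1] -> largest is -1
  Remaining [-43, -7, -24, -40] -> largest is -7
  Remaining [-43, -24, -40] -> largest is -24
  Remaining [-43, -40] -> largest is -40
  Remaining [-43] -> largest is -43
Collecting the picks in order gives the descending list.
Final answer: [38, 26, -1, -7, -24, -40, -43]


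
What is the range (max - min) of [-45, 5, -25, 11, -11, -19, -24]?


Maximum value: 11
Minimum value: -45
Range = 11 - (-45) = 56
Final answer: 56


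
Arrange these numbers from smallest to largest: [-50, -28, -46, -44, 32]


Original list: [-50, -28, -46, -44, 32]
Repeatedly take the smallest remaining element:
  Remaining [-50, -28, -46, -44, 32] -> smallest is -50
  Remaining [-28, -46, -44, 32] -> smallest is -46
  Remaining [-28, -44, 32] -> smallest is -44
  Remaining [-28, 32] -> smallest is -28
  Remaining [32] -> smallest is 32
Collecting the picks in order gives the sorted list.
Final answer: [-50, -46, -44, -28, 32]


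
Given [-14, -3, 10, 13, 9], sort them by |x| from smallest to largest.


Compute absolute values:
  |-14| = 14
  |-3| = 3
  |10| = 10
  |13| = 13
  |9| = 9
Absolute values in increasing order: 3 < 9 < 10 < 13 < 14
Listing the original numbers in that order gives the answer.
Final answer: [-3, 9, 10, 13, -14]


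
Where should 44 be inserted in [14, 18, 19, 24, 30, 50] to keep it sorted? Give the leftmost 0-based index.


List is sorted: [14, 18, 19, 24, 30, 50]
We need the leftmost position where 44 can be inserted, i.e. the first index whose element is >= 44 (or the end of the list if none is).
Binary search with low=0, high=6 (0-based indices):
  low=0, high=6, mid=3: a[3]=24 < 44, so low = 4
  low=4, high=6, mid=5: a[5]=50 >= 44, so high = 5
  low=4, high=5, mid=4: a[4]=30 < 44, so low = 5
Now low = high = 5, so the insertion index is 5.
Final answer: 5


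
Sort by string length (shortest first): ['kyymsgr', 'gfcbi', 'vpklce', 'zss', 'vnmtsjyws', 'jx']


Compute lengths:
  'kyymsgr' has length 7
  'gfcbi' has length 5
  'vpklce' has length 6
  'zss' has length 3
  'vnmtsjyws' has length 9
  'jx' has length 2
Lengths in increasing order: 2 < 3 < 5 < 6 < 7 < 9
Listing the words in that order gives the answer.
Final answer: ['jx', 'zss', 'gfcbi', 'vpklce', 'kyymsgr', 'vnmtsjyws']


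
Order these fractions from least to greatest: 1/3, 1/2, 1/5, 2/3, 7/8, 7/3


Convert to decimal for comparison:
  1/3 = 0.3333
  1/2 = 0.5
  1/5 = 0.2
  2/3 = 0.6667
  7/8 = 0.875
  7/3 = 2.3333
Decimals in increasing order: 0.2 < 0.3333 < 0.5 < 0.6667 < 0.875 < 2.3333
Writing each back as its fraction gives the sorted order.
Final answer: 1/5, 1/3, 1/2, 2/3, 7/8, 7/3


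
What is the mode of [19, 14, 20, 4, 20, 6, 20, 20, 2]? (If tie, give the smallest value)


Count the frequency of each value:
  2 appears 1 time(s)
  4 appears 1 time(s)
  6 appears 1 time(s)
  14 appears 1 time(s)
  19 appears 1 time(s)
  20 appears 4 time(s)
Maximum frequency is 4.
Only 20 reaches that frequency, so it is the mode.
Final answer: 20


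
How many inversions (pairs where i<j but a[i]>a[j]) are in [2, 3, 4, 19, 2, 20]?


For each element, count the later elements that are smaller than it:
  2 (index 0): smaller elements after it = [] -> 0
  3 (index 1): smaller elements after it = [2] -> 1
  4 (index 2): smaller elements after it = [2] -> 1
  19 (index 3): smaller elements after it = [2] -> 1
  2 (index 4): smaller elements after it = [] -> 0
Total inversions = 0 + 1 + 1 + 1 + 0 = 3
Final answer: 3


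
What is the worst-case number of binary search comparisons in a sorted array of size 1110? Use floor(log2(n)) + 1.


Binary search halves the search space each step.
Maximum comparisons = floor(log2(1110)) + 1
log2(1110) = 10.1163
floor(log2(1110)) = 10, so 10 + 1 = 11
Final answer: 11


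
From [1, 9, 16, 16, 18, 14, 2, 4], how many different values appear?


List all unique values:
Distinct values: [1, 2, 4, 9, 14, 16, 18]
Count = 7
Final answer: 7


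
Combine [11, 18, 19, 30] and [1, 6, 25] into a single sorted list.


List A: [11, 18, 19, 30]
List B: [1, 6, 25]
Repeatedly compare the front elements and take the smaller:
  11 vs 1 -> take 1
  11 vs 6 -> take 6
  11 vs 25 -> take 11
  18 vs 25 -> take 18
  19 vs 25 -> take 19
  30 vs 25 -> take 25
  B is exhausted; append the rest of A: [30]
Final answer: [1, 6, 11, 18, 19, 25, 30]


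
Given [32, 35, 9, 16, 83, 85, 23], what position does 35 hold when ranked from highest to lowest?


Sort descending: [85, 83, 35, 32, 23, 16, 9]
Find 35 in the sorted list.
35 is at position 3.
Final answer: 3


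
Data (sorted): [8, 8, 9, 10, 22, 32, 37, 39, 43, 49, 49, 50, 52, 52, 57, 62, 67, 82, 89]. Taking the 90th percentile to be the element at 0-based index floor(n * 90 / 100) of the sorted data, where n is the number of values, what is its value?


The dataset has n = 19 elements.
Index = floor(19 * 90 / 100) = floor(1710 / 100) = floor(17.1) = 17
Counting from index 0 in the sorted data, the element at index 17 is 82.
Final answer: 82


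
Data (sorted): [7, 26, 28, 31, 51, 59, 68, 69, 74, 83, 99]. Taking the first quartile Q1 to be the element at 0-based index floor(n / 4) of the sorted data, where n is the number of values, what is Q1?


The list has n = 11 elements.
Q1 index = floor(11 / 4) = floor(2.75) = 2
Counting from index 0 in the sorted data, the element at index 2 is 28.
Final answer: 28


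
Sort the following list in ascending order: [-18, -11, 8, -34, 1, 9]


Original list: [-18, -11, 8, -34, 1, 9]
Repeatedly take the smallest remaining element:
  Remaining [-18, -11, 8, -34, 1, 9] -> smallest is -34
  Remaining [-18, -11, 8, 1, 9] -> smallest is -18
  Remaining [-11, 8, 1, 9] -> smallest is -11
  Remaining [8, 1, 9] -> smallest is 1
  Remaining [8, 9] -> smallest is 8
  Remaining [9] -> smallest is 9
Collecting the picks in order gives the sorted list.
Final answer: [-34, -18, -11, 1, 8, 9]


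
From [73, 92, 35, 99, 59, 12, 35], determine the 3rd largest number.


Sort descending: [99, 92, 73, 59, 35, 35, 12]
The 3rd element (1-indexed) is at index 2.
Value = 73
Final answer: 73


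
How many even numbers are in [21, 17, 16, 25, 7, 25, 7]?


Check each element:
  21 is odd
  17 is odd
  16 is even
  25 is odd
  7 is odd
  25 is odd
  7 is odd
Evens: [16]
Count of evens = 1
Final answer: 1


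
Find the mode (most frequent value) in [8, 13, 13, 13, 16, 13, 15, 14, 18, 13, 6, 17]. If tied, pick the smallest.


Count the frequency of each value:
  6 appears 1 time(s)
  8 appears 1 time(s)
  13 appears 5 time(s)
  14 appears 1 time(s)
  15 appears 1 time(s)
  16 appears 1 time(s)
  17 appears 1 time(s)
  18 appears 1 time(s)
Maximum frequency is 5.
Only 13 reaches that frequency, so it is the mode.
Final answer: 13


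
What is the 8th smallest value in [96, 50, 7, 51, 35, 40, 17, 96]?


Sort ascending: [7, 17, 35, 40, 50, 51, 96, 96]
The 8th element (1-indexed) is at index 7.
Value = 96
Final answer: 96


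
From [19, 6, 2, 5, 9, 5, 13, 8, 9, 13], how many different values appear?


List all unique values:
Distinct values: [2, 5, 6, 8, 9, 13, 19]
Count = 7
Final answer: 7


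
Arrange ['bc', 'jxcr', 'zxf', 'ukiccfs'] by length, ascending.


Compute lengths:
  'bc' has length 2
  'jxcr' has length 4
  'zxf' has length 3
  'ukiccfs' has length 7
Lengths in increasing order: 2 < 3 < 4 < 7
Listing the words in that order gives the answer.
Final answer: ['bc', 'zxf', 'jxcr', 'ukiccfs']


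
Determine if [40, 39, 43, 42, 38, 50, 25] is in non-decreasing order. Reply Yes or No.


Check consecutive pairs:
  40 <= 39? False
  39 <= 43? True
  43 <= 42? False
  42 <= 38? False
  38 <= 50? True
  50 <= 25? False
4 consecutive pair(s) are out of order, so the list is not sorted.
Final answer: No


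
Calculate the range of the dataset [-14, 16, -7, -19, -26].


Maximum value: 16
Minimum value: -26
Range = 16 - (-26) = 42
Final answer: 42


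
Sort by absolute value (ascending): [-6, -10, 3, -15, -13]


Compute absolute values:
  |-6| = 6
  |-10| = 10
  |3| = 3
  |-15| = 15
  |-13| = 13
Absolute values in increasing order: 3 < 6 < 10 < 13 < 15
Listing the original numbers in that order gives the answer.
Final answer: [3, -6, -10, -13, -15]


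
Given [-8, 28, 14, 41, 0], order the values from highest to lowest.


Original list: [-8, 28, 14, 41, 0]
Repeatedly take the largest remaining element:
  Remaining [-8, 28, 14, 41, 0] -> largest is 41
  Remaining [-8, 28, 14, 0] -> largest is 28
  Remaining [-8, 14, 0] -> largest is 14
  Remaining [-8, 0] -> largest is 0
  Remaining [-8] -> largest is -8
Collecting the picks in order gives the descending list.
Final answer: [41, 28, 14, 0, -8]


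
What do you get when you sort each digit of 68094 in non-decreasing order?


The number 68094 has digits: 6, 8, 0, 9, 4
Sorted: 0, 4, 6, 8, 9
Joining the sorted digits gives the result.
Final answer: 04689
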